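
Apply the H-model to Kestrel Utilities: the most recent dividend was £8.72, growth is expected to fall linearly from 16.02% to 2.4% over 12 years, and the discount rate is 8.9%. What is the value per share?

£247.00

H-model: P₀ = D₀[(1+g_L) + H(g_S−g_L)]/(r−g_L), with H = 12/2 = 6.
P₀ = 8.72 × [(1+0.024) + 6×(0.1602−0.024)] / (0.089−0.024)
   = 8.72 × 1.8412 / 0.065 = 247.0041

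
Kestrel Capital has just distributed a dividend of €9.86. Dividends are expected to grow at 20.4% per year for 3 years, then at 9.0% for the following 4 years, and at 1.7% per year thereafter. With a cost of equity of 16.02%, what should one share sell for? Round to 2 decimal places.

Three-stage DDM. Project D₁…D_7; terminal Gordon value at t=7 with g = 0.017; discount at r = 0.1602.
D_1 = 11.8714
D_2 = 14.2932
D_3 = 17.2090
D_4 = 18.7578
D_5 = 20.4460
D_6 = 22.2862
D_7 = 24.2919
TV_7 = 24.7049/(0.1602−0.017) = 172.5203
P₀ = Σ Dₜ/(1+r)ᵗ + TV_7/(1+r)^7 = 130.6408

€130.64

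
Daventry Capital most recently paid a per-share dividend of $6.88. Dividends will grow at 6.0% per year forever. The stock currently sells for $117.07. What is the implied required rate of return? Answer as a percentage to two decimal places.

12.23%

Rearranging the constant-growth DDM: r = D₁/P₀ + g.
D₁ = 6.88 × (1 + 0.06) = 7.2928.
r = 7.2928 / 117.07 + 0.06 = 0.06229 + 0.06 = 0.12229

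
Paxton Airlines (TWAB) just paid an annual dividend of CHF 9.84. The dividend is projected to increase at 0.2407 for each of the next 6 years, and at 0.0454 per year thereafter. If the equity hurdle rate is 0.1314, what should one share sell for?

CHF 290.56

Two-stage DDM. Project D₁…D_6 at 0.2407, terminal growth 0.0454, discount at r = 0.1314.
D_1 = 12.2085
D_2 = 15.1471
D_3 = 18.7930
D_4 = 23.3164
D_5 = 28.9287
D_6 = 35.8918
Terminal value at t=6: TV = D_7/(r−g) = 37.5213/(0.1314−0.0454) = 436.2946
P₀ = 12.2085/(1+0.1314)^1 + 15.1471/(1+0.1314)^2 + 18.7930/(1+0.1314)^3 + 23.3164/(1+0.1314)^4 + 28.9287/(1+0.1314)^5 + 35.8918/(1+0.1314)^6 + 436.2946/(1+0.1314)^6 = 290.5553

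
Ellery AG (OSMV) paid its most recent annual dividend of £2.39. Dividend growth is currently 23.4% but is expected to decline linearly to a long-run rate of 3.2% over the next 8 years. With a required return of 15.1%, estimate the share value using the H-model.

H-model: P₀ = D₀[(1+g_L) + H(g_S−g_L)]/(r−g_L), with H = 8/2 = 4.
P₀ = 2.39 × [(1+0.032) + 4×(0.234−0.032)] / (0.151−0.032)
   = 2.39 × 1.8400 / 0.119 = 36.9546

£36.95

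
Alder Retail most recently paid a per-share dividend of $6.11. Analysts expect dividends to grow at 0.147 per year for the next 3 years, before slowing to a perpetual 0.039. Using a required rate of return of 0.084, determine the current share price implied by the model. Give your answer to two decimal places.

$187.67

Two-stage DDM. Project D₁…D_3 at 0.147, terminal growth 0.039, discount at r = 0.084.
D_1 = 7.0082
D_2 = 8.0384
D_3 = 9.2200
Terminal value at t=3: TV = D_4/(r−g) = 9.5796/(0.084−0.039) = 212.8798
P₀ = 7.0082/(1+0.084)^1 + 8.0384/(1+0.084)^2 + 9.2200/(1+0.084)^3 + 212.8798/(1+0.084)^3 = 187.6714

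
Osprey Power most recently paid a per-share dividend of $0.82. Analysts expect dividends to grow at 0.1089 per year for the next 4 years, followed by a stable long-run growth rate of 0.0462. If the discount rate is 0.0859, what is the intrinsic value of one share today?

Two-stage DDM. Project D₁…D_4 at 0.1089, terminal growth 0.0462, discount at r = 0.0859.
D_1 = 0.9093
D_2 = 1.0083
D_3 = 1.1181
D_4 = 1.2399
Terminal value at t=4: TV = D_5/(r−g) = 1.2972/(0.0859−0.0462) = 32.6744
P₀ = 0.9093/(1+0.0859)^1 + 1.0083/(1+0.0859)^2 + 1.1181/(1+0.0859)^3 + 1.2399/(1+0.0859)^4 + 32.6744/(1+0.0859)^4 = 26.9563

$26.96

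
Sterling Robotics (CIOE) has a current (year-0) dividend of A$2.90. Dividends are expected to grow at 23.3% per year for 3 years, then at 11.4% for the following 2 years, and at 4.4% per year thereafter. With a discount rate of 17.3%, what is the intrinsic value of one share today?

A$40.44

Three-stage DDM. Project D₁…D_5; terminal Gordon value at t=5 with g = 0.044; discount at r = 0.173.
D_1 = 3.5757
D_2 = 4.4088
D_3 = 5.4361
D_4 = 6.0558
D_5 = 6.7462
TV_5 = 7.0430/(0.173−0.044) = 54.5970
P₀ = Σ Dₜ/(1+r)ᵗ + TV_5/(1+r)^5 = 40.4428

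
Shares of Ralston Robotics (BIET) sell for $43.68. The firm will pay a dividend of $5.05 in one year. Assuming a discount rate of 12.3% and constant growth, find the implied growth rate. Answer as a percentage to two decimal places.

0.74%

From P₀ = D₁/(r − g), the implied growth is g = r − D₁/P₀.
g = 0.123 − 5.05/43.68 = 0.123 − 0.11561 = 0.00739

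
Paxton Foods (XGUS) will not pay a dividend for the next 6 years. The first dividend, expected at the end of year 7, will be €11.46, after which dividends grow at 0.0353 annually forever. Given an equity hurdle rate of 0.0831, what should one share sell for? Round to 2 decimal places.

Deferred-dividend DDM. At t=6 the remaining stream is a growing perpetuity with first payment D_7 = 11.46.
V_6 = D_7/(r−g) = 11.46/(0.0831−0.0353) = 239.7490
P₀ = V_6/(1+r)^6 = 239.7490/(1+0.0831)^6 = 148.5065

€148.51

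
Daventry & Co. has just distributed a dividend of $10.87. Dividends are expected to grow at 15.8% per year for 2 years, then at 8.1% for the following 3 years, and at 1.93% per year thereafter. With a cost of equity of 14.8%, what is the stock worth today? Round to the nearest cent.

Three-stage DDM. Project D₁…D_5; terminal Gordon value at t=5 with g = 0.0193; discount at r = 0.148.
D_1 = 12.5875
D_2 = 14.5763
D_3 = 15.7570
D_4 = 17.0333
D_5 = 18.4130
TV_5 = 18.7683/(0.148−0.0193) = 145.8301
P₀ = Σ Dₜ/(1+r)ᵗ + TV_5/(1+r)^5 = 124.6181

$124.62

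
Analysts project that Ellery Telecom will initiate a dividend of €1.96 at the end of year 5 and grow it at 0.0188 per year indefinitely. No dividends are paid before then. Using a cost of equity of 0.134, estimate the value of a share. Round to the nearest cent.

€10.29

Deferred-dividend DDM. At t=4 the remaining stream is a growing perpetuity with first payment D_5 = 1.96.
V_4 = D_5/(r−g) = 1.96/(0.134−0.0188) = 17.0139
P₀ = V_4/(1+r)^4 = 17.0139/(1+0.134)^4 = 10.2885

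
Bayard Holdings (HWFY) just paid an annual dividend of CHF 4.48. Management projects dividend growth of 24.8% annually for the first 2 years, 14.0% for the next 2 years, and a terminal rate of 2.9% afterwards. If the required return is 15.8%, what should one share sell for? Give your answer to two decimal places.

CHF 60.42

Three-stage DDM. Project D₁…D_4; terminal Gordon value at t=4 with g = 0.029; discount at r = 0.158.
D_1 = 5.5910
D_2 = 6.9776
D_3 = 7.9545
D_4 = 9.0681
TV_4 = 9.3311/(0.158−0.029) = 72.3340
P₀ = Σ Dₜ/(1+r)ᵗ + TV_4/(1+r)^4 = 60.4232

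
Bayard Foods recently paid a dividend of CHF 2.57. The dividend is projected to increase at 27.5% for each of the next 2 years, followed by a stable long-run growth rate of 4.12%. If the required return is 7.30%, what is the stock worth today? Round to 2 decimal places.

CHF 125.49

Two-stage DDM. Project D₁…D_2 at 0.275, terminal growth 0.0412, discount at r = 0.073.
D_1 = 3.2767
D_2 = 4.1779
Terminal value at t=2: TV = D_3/(r−g) = 4.3500/(0.073−0.0412) = 136.7919
P₀ = 3.2767/(1+0.073)^1 + 4.1779/(1+0.073)^2 + 136.7919/(1+0.073)^2 = 125.4948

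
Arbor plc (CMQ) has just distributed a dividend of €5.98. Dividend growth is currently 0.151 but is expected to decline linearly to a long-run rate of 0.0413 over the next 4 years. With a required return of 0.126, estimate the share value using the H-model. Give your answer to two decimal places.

H-model: P₀ = D₀[(1+g_L) + H(g_S−g_L)]/(r−g_L), with H = 4/2 = 2.
P₀ = 5.98 × [(1+0.0413) + 2×(0.151−0.0413)] / (0.126−0.0413)
   = 5.98 × 1.2607 / 0.0847 = 89.0081

€89.01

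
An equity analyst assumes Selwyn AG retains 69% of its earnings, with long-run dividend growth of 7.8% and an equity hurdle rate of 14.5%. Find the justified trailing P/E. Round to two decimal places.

4.99

Payout ratio b = 1 − 0.69 = 0.31.
Justified trailing P/E = b(1+g)/(r−g) = 0.31×(1+0.078)/(0.145−0.078) = 4.9878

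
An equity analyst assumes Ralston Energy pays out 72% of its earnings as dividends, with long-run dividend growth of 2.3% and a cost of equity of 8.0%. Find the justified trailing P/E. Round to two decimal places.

12.92

Justified trailing P/E = b(1+g)/(r−g) = 0.72×(1+0.023)/(0.08−0.023) = 12.9221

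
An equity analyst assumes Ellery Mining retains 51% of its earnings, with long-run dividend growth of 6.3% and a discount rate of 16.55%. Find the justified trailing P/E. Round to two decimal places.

Payout ratio b = 1 − 0.51 = 0.49.
Justified trailing P/E = b(1+g)/(r−g) = 0.49×(1+0.063)/(0.1655−0.063) = 5.0817

5.08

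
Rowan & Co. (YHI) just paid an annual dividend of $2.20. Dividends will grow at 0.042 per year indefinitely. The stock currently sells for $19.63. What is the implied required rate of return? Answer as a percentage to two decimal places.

Rearranging the constant-growth DDM: r = D₁/P₀ + g.
D₁ = 2.20 × (1 + 0.042) = 2.2924.
r = 2.2924 / 19.63 + 0.042 = 0.11678 + 0.042 = 0.15878

15.88%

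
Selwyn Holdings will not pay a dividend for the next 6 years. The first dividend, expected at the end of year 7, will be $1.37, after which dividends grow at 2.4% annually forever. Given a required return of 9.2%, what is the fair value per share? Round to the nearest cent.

$11.88

Deferred-dividend DDM. At t=6 the remaining stream is a growing perpetuity with first payment D_7 = 1.37.
V_6 = D_7/(r−g) = 1.37/(0.092−0.024) = 20.1471
P₀ = V_6/(1+r)^6 = 20.1471/(1+0.092)^6 = 11.8816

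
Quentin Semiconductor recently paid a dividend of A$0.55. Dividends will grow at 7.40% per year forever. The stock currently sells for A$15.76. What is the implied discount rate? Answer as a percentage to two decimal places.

11.15%

Rearranging the constant-growth DDM: r = D₁/P₀ + g.
D₁ = 0.55 × (1 + 0.074) = 0.5907.
r = 0.5907 / 15.76 + 0.074 = 0.03748 + 0.074 = 0.11148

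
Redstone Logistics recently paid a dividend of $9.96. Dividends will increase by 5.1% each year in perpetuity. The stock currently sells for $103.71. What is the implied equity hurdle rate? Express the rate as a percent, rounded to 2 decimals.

Rearranging the constant-growth DDM: r = D₁/P₀ + g.
D₁ = 9.96 × (1 + 0.051) = 10.4680.
r = 10.4680 / 103.71 + 0.051 = 0.10093 + 0.051 = 0.15193

15.19%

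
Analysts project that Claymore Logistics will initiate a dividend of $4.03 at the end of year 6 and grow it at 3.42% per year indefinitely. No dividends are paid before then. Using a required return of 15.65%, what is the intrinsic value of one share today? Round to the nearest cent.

$15.93

Deferred-dividend DDM. At t=5 the remaining stream is a growing perpetuity with first payment D_6 = 4.03.
V_5 = D_6/(r−g) = 4.03/(0.1565−0.0342) = 32.9518
P₀ = V_5/(1+r)^5 = 32.9518/(1+0.1565)^5 = 15.9276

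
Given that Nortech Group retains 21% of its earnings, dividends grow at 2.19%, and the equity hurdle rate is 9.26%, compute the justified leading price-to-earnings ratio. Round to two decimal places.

Payout ratio b = 1 − 0.21 = 0.79.
Justified leading P/E = b/(r−g) = 0.79/(0.0926−0.0219) = 11.1740

11.17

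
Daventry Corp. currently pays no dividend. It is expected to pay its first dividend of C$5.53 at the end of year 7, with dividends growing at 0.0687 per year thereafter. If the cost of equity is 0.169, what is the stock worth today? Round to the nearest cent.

Deferred-dividend DDM. At t=6 the remaining stream is a growing perpetuity with first payment D_7 = 5.53.
V_6 = D_7/(r−g) = 5.53/(0.169−0.0687) = 55.1346
P₀ = V_6/(1+r)^6 = 55.1346/(1+0.169)^6 = 21.6041

C$21.60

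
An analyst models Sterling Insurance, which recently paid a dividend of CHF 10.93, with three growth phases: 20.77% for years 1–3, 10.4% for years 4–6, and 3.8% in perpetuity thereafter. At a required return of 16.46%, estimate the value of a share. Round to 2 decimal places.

CHF 153.30

Three-stage DDM. Project D₁…D_6; terminal Gordon value at t=6 with g = 0.038; discount at r = 0.1646.
D_1 = 13.2002
D_2 = 15.9418
D_3 = 19.2530
D_4 = 21.2553
D_5 = 23.4658
D_6 = 25.9063
TV_6 = 26.8907/(0.1646−0.038) = 212.4067
P₀ = Σ Dₜ/(1+r)ᵗ + TV_6/(1+r)^6 = 153.3040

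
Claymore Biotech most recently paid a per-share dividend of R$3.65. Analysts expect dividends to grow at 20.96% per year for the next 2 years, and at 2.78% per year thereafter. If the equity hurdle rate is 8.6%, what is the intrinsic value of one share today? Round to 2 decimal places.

Two-stage DDM. Project D₁…D_2 at 0.2096, terminal growth 0.0278, discount at r = 0.086.
D_1 = 4.4150
D_2 = 5.3404
Terminal value at t=2: TV = D_3/(r−g) = 5.4889/(0.086−0.0278) = 94.3109
P₀ = 4.4150/(1+0.086)^1 + 5.3404/(1+0.086)^2 + 94.3109/(1+0.086)^2 = 88.5590

R$88.56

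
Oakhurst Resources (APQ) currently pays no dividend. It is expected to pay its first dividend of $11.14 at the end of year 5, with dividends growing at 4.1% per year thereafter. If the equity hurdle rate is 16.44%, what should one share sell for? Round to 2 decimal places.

Deferred-dividend DDM. At t=4 the remaining stream is a growing perpetuity with first payment D_5 = 11.14.
V_4 = D_5/(r−g) = 11.14/(0.1644−0.041) = 90.2755
P₀ = V_4/(1+r)^4 = 90.2755/(1+0.1644)^4 = 49.1090

$49.11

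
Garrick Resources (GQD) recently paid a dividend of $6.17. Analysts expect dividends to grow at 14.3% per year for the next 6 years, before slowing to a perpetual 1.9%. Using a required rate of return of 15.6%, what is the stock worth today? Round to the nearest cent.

Two-stage DDM. Project D₁…D_6 at 0.143, terminal growth 0.019, discount at r = 0.156.
D_1 = 7.0523
D_2 = 8.0608
D_3 = 9.2135
D_4 = 10.5310
D_5 = 12.0369
D_6 = 13.7582
Terminal value at t=6: TV = D_7/(r−g) = 14.0196/(0.156−0.019) = 102.3331
P₀ = 7.0523/(1+0.156)^1 + 8.0608/(1+0.156)^2 + 9.2135/(1+0.156)^3 + 10.5310/(1+0.156)^4 + 12.0369/(1+0.156)^5 + 13.7582/(1+0.156)^6 + 102.3331/(1+0.156)^6 = 78.4713

$78.47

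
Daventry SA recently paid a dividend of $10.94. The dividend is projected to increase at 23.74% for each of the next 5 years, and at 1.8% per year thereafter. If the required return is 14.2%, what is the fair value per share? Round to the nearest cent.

$204.18

Two-stage DDM. Project D₁…D_5 at 0.2374, terminal growth 0.018, discount at r = 0.142.
D_1 = 13.5372
D_2 = 16.7509
D_3 = 20.7275
D_4 = 25.6483
D_5 = 31.7371
Terminal value at t=5: TV = D_6/(r−g) = 32.3084/(0.142−0.018) = 260.5517
P₀ = 13.5372/(1+0.142)^1 + 16.7509/(1+0.142)^2 + 20.7275/(1+0.142)^3 + 25.6483/(1+0.142)^4 + 31.7371/(1+0.142)^5 + 260.5517/(1+0.142)^5 = 204.1759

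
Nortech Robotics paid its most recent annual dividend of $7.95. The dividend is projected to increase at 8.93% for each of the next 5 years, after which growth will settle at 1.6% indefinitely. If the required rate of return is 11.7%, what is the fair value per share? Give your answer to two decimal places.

Two-stage DDM. Project D₁…D_5 at 0.0893, terminal growth 0.016, discount at r = 0.117.
D_1 = 8.6599
D_2 = 9.4333
D_3 = 10.2757
D_4 = 11.1933
D_5 = 12.1928
Terminal value at t=5: TV = D_6/(r−g) = 12.3879/(0.117−0.016) = 122.6527
P₀ = 8.6599/(1+0.117)^1 + 9.4333/(1+0.117)^2 + 10.2757/(1+0.117)^3 + 11.1933/(1+0.117)^4 + 12.1928/(1+0.117)^5 + 122.6527/(1+0.117)^5 = 107.4248

$107.42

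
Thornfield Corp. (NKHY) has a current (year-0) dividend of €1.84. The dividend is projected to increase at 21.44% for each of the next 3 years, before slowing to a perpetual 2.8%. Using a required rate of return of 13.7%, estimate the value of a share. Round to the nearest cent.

Two-stage DDM. Project D₁…D_3 at 0.2144, terminal growth 0.028, discount at r = 0.137.
D_1 = 2.2345
D_2 = 2.7136
D_3 = 3.2954
Terminal value at t=3: TV = D_4/(r−g) = 3.3876/(0.137−0.028) = 31.0792
P₀ = 2.2345/(1+0.137)^1 + 2.7136/(1+0.137)^2 + 3.2954/(1+0.137)^3 + 31.0792/(1+0.137)^3 = 27.4503

€27.45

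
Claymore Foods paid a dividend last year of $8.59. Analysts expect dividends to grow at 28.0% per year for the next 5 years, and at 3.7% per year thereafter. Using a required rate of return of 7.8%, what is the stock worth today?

$586.84

Two-stage DDM. Project D₁…D_5 at 0.28, terminal growth 0.037, discount at r = 0.078.
D_1 = 10.9952
D_2 = 14.0739
D_3 = 18.0145
D_4 = 23.0586
D_5 = 29.5150
Terminal value at t=5: TV = D_6/(r−g) = 30.6071/(0.078−0.037) = 746.5139
P₀ = 10.9952/(1+0.078)^1 + 14.0739/(1+0.078)^2 + 18.0145/(1+0.078)^3 + 23.0586/(1+0.078)^4 + 29.5150/(1+0.078)^5 + 746.5139/(1+0.078)^5 = 586.8355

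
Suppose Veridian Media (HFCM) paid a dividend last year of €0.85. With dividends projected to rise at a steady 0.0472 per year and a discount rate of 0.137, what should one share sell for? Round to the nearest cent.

Gordon growth model: P₀ = D₁/(r − g). D₁ = 0.85 × (1 + 0.0472) = 0.8901.
P₀ = 0.8901 / (0.137 − 0.0472) = 0.8901 / 0.0898 = 9.9122

€9.91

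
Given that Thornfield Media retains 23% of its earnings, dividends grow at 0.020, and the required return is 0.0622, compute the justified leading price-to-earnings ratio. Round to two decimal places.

Payout ratio b = 1 − 0.23 = 0.77.
Justified leading P/E = b/(r−g) = 0.77/(0.0622−0.02) = 18.2464

18.25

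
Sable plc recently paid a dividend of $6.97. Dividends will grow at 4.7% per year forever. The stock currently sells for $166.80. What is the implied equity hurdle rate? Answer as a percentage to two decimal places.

Rearranging the constant-growth DDM: r = D₁/P₀ + g.
D₁ = 6.97 × (1 + 0.047) = 7.2976.
r = 7.2976 / 166.80 + 0.047 = 0.04375 + 0.047 = 0.09075

9.08%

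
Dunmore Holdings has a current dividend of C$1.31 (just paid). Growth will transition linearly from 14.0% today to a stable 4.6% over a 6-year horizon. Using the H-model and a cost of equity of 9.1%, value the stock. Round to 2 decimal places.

H-model: P₀ = D₀[(1+g_L) + H(g_S−g_L)]/(r−g_L), with H = 6/2 = 3.
P₀ = 1.31 × [(1+0.046) + 3×(0.14−0.046)] / (0.091−0.046)
   = 1.31 × 1.3280 / 0.045 = 38.6596

C$38.66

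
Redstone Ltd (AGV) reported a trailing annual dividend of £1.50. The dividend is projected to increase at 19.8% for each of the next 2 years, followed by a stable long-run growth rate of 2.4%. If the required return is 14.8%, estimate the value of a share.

£16.69

Two-stage DDM. Project D₁…D_2 at 0.198, terminal growth 0.024, discount at r = 0.148.
D_1 = 1.7970
D_2 = 2.1528
Terminal value at t=2: TV = D_3/(r−g) = 2.2045/(0.148−0.024) = 17.7780
P₀ = 1.7970/(1+0.148)^1 + 2.1528/(1+0.148)^2 + 17.7780/(1+0.148)^2 = 16.6884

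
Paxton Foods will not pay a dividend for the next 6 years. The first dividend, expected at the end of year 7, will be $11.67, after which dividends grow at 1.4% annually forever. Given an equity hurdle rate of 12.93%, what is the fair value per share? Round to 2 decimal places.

$48.80

Deferred-dividend DDM. At t=6 the remaining stream is a growing perpetuity with first payment D_7 = 11.67.
V_6 = D_7/(r−g) = 11.67/(0.1293−0.014) = 101.2142
P₀ = V_6/(1+r)^6 = 101.2142/(1+0.1293)^6 = 48.7962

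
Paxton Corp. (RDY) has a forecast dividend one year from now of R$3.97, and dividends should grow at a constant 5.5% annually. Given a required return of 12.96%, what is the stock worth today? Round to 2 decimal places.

R$53.22

Gordon growth model: P₀ = D₁/(r − g), with D₁ = 3.97 given directly.
P₀ = 3.9700 / (0.1296 − 0.055) = 3.9700 / 0.0746 = 53.2172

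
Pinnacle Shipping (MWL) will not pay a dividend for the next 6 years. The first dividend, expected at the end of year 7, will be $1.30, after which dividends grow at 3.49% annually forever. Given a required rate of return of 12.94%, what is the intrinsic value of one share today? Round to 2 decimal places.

Deferred-dividend DDM. At t=6 the remaining stream is a growing perpetuity with first payment D_7 = 1.30.
V_6 = D_7/(r−g) = 1.30/(0.1294−0.0349) = 13.7566
P₀ = V_6/(1+r)^6 = 13.7566/(1+0.1294)^6 = 6.6286

$6.63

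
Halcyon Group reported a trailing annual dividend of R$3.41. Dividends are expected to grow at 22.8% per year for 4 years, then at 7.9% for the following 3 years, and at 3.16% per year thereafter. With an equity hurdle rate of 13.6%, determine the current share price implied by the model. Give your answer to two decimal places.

R$68.67

Three-stage DDM. Project D₁…D_7; terminal Gordon value at t=7 with g = 0.0316; discount at r = 0.136.
D_1 = 4.1875
D_2 = 5.1422
D_3 = 6.3147
D_4 = 7.7544
D_5 = 8.3670
D_6 = 9.0280
D_7 = 9.7412
TV_7 = 10.0490/(0.136−0.0316) = 96.2549
P₀ = Σ Dₜ/(1+r)ᵗ + TV_7/(1+r)^7 = 68.6730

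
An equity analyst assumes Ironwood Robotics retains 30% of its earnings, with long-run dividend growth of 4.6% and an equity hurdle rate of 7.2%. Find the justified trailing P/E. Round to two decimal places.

28.16

Payout ratio b = 1 − 0.30 = 0.70.
Justified trailing P/E = b(1+g)/(r−g) = 0.70×(1+0.046)/(0.072−0.046) = 28.1615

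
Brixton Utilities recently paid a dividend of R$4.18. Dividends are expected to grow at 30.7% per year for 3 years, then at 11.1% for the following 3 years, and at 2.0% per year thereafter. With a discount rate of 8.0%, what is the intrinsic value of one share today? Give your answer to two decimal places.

Three-stage DDM. Project D₁…D_6; terminal Gordon value at t=6 with g = 0.02; discount at r = 0.08.
D_1 = 5.4633
D_2 = 7.1405
D_3 = 9.3326
D_4 = 10.3685
D_5 = 11.5194
D_6 = 12.7981
TV_6 = 13.0541/(0.08−0.02) = 217.5676
P₀ = Σ Dₜ/(1+r)ᵗ + TV_6/(1+r)^6 = 179.2195

R$179.22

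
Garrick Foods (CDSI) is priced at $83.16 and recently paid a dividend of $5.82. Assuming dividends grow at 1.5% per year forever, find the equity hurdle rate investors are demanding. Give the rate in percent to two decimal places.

Rearranging the constant-growth DDM: r = D₁/P₀ + g.
D₁ = 5.82 × (1 + 0.015) = 5.9073.
r = 5.9073 / 83.16 + 0.015 = 0.07104 + 0.015 = 0.08604

8.60%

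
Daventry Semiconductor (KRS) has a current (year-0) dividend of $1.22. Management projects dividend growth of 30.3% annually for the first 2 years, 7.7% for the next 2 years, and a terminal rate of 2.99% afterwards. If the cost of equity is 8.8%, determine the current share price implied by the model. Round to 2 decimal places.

$37.05

Three-stage DDM. Project D₁…D_4; terminal Gordon value at t=4 with g = 0.0299; discount at r = 0.088.
D_1 = 1.5897
D_2 = 2.0713
D_3 = 2.2308
D_4 = 2.4026
TV_4 = 2.4744/(0.088−0.0299) = 42.5892
P₀ = Σ Dₜ/(1+r)ᵗ + TV_4/(1+r)^4 = 37.0513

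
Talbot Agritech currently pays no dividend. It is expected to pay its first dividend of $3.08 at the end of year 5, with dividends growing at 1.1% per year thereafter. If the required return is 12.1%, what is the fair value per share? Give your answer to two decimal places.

Deferred-dividend DDM. At t=4 the remaining stream is a growing perpetuity with first payment D_5 = 3.08.
V_4 = D_5/(r−g) = 3.08/(0.121−0.011) = 28.0000
P₀ = V_4/(1+r)^4 = 28.0000/(1+0.121)^4 = 17.7311

$17.73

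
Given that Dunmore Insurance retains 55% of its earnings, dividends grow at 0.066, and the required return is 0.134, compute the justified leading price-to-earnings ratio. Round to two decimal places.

Payout ratio b = 1 − 0.55 = 0.45.
Justified leading P/E = b/(r−g) = 0.45/(0.134−0.066) = 6.6176

6.62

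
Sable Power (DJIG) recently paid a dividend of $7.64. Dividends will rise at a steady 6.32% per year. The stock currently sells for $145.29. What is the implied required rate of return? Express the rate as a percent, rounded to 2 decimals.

11.91%

Rearranging the constant-growth DDM: r = D₁/P₀ + g.
D₁ = 7.64 × (1 + 0.0632) = 8.1228.
r = 8.1228 / 145.29 + 0.0632 = 0.05591 + 0.0632 = 0.11911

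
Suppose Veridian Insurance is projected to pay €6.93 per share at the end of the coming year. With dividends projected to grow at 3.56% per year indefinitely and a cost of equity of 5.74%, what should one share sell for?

Gordon growth model: P₀ = D₁/(r − g), with D₁ = 6.93 given directly.
P₀ = 6.9300 / (0.0574 − 0.0356) = 6.9300 / 0.0218 = 317.8899

€317.89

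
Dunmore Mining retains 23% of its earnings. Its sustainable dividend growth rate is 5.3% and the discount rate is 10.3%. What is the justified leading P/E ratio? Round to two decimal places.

15.40

Payout ratio b = 1 − 0.23 = 0.77.
Justified leading P/E = b/(r−g) = 0.77/(0.103−0.053) = 15.4000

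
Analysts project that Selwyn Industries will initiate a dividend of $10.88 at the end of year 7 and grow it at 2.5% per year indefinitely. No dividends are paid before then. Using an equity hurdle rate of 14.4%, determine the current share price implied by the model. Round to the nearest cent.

$40.79

Deferred-dividend DDM. At t=6 the remaining stream is a growing perpetuity with first payment D_7 = 10.88.
V_6 = D_7/(r−g) = 10.88/(0.144−0.025) = 91.4286
P₀ = V_6/(1+r)^6 = 91.4286/(1+0.144)^6 = 40.7874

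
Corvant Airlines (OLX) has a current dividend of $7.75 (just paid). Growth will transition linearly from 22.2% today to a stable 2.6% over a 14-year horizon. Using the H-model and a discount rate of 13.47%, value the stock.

H-model: P₀ = D₀[(1+g_L) + H(g_S−g_L)]/(r−g_L), with H = 14/2 = 7.
P₀ = 7.75 × [(1+0.026) + 7×(0.222−0.026)] / (0.1347−0.026)
   = 7.75 × 2.3980 / 0.1087 = 170.9706

$170.97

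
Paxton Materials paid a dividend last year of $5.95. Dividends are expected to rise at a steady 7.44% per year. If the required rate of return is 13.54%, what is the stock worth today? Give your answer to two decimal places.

$104.80

Gordon growth model: P₀ = D₁/(r − g). D₁ = 5.95 × (1 + 0.0744) = 6.3927.
P₀ = 6.3927 / (0.1354 − 0.0744) = 6.3927 / 0.061 = 104.7980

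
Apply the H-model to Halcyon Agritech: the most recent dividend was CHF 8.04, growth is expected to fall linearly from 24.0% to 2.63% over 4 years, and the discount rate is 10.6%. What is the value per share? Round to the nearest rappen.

CHF 146.65

H-model: P₀ = D₀[(1+g_L) + H(g_S−g_L)]/(r−g_L), with H = 4/2 = 2.
P₀ = 8.04 × [(1+0.0263) + 2×(0.24−0.0263)] / (0.106−0.0263)
   = 8.04 × 1.4537 / 0.0797 = 146.6468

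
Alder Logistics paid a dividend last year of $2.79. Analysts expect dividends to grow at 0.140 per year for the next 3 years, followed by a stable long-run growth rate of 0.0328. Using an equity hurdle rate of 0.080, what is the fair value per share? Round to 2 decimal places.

Two-stage DDM. Project D₁…D_3 at 0.14, terminal growth 0.0328, discount at r = 0.08.
D_1 = 3.1806
D_2 = 3.6259
D_3 = 4.1335
Terminal value at t=3: TV = D_4/(r−g) = 4.2691/(0.08−0.0328) = 90.4468
P₀ = 3.1806/(1+0.08)^1 + 3.6259/(1+0.08)^2 + 4.1335/(1+0.08)^3 + 90.4468/(1+0.08)^3 = 81.1345

$81.13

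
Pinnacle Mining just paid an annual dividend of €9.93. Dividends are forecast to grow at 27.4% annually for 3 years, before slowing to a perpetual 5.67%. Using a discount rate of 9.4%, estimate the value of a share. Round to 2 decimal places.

€484.98

Two-stage DDM. Project D₁…D_3 at 0.274, terminal growth 0.0567, discount at r = 0.094.
D_1 = 12.6508
D_2 = 16.1171
D_3 = 20.5332
Terminal value at t=3: TV = D_4/(r−g) = 21.6975/(0.094−0.0567) = 581.7018
P₀ = 12.6508/(1+0.094)^1 + 16.1171/(1+0.094)^2 + 20.5332/(1+0.094)^3 + 581.7018/(1+0.094)^3 = 484.9839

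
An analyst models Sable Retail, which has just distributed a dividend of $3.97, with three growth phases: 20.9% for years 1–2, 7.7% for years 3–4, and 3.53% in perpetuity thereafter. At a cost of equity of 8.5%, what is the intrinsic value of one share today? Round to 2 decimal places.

$120.28

Three-stage DDM. Project D₁…D_4; terminal Gordon value at t=4 with g = 0.0353; discount at r = 0.085.
D_1 = 4.7997
D_2 = 5.8029
D_3 = 6.2497
D_4 = 6.7309
TV_4 = 6.9685/(0.085−0.0353) = 140.2117
P₀ = Σ Dₜ/(1+r)ᵗ + TV_4/(1+r)^4 = 120.2760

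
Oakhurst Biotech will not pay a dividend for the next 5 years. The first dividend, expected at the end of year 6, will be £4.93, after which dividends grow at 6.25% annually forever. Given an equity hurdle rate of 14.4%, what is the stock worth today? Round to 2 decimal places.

£30.87

Deferred-dividend DDM. At t=5 the remaining stream is a growing perpetuity with first payment D_6 = 4.93.
V_5 = D_6/(r−g) = 4.93/(0.144−0.0625) = 60.4908
P₀ = V_5/(1+r)^5 = 60.4908/(1+0.144)^5 = 30.8716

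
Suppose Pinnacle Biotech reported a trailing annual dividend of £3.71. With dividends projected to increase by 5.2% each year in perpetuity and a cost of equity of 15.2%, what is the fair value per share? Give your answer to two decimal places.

Gordon growth model: P₀ = D₁/(r − g). D₁ = 3.71 × (1 + 0.052) = 3.9029.
P₀ = 3.9029 / (0.152 − 0.052) = 3.9029 / 0.1 = 39.0292

£39.03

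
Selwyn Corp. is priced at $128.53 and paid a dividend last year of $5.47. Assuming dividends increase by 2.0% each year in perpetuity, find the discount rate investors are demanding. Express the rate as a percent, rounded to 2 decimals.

Rearranging the constant-growth DDM: r = D₁/P₀ + g.
D₁ = 5.47 × (1 + 0.02) = 5.5794.
r = 5.5794 / 128.53 + 0.02 = 0.04341 + 0.02 = 0.06341

6.34%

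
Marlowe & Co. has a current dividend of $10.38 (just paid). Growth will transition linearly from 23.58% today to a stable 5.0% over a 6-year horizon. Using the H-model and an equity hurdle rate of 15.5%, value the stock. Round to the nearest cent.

$158.90

H-model: P₀ = D₀[(1+g_L) + H(g_S−g_L)]/(r−g_L), with H = 6/2 = 3.
P₀ = 10.38 × [(1+0.05) + 3×(0.2358−0.05)] / (0.155−0.05)
   = 10.38 × 1.6074 / 0.105 = 158.9030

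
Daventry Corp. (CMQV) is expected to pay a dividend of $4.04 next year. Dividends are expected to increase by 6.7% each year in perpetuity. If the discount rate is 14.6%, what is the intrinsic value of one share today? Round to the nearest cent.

$51.14

Gordon growth model: P₀ = D₁/(r − g), with D₁ = 4.04 given directly.
P₀ = 4.0400 / (0.146 − 0.067) = 4.0400 / 0.079 = 51.1392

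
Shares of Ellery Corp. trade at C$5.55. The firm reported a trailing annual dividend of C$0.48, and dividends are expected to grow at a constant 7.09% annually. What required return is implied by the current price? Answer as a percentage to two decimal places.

16.35%

Rearranging the constant-growth DDM: r = D₁/P₀ + g.
D₁ = 0.48 × (1 + 0.0709) = 0.5140.
r = 0.5140 / 5.55 + 0.0709 = 0.09262 + 0.0709 = 0.16352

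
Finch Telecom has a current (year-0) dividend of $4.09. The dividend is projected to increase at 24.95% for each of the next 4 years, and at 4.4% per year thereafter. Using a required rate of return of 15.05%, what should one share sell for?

Two-stage DDM. Project D₁…D_4 at 0.2495, terminal growth 0.044, discount at r = 0.1505.
D_1 = 5.1105
D_2 = 6.3855
D_3 = 7.9787
D_4 = 9.9694
Terminal value at t=4: TV = D_5/(r−g) = 10.4080/(0.1505−0.044) = 97.7281
P₀ = 5.1105/(1+0.1505)^1 + 6.3855/(1+0.1505)^2 + 7.9787/(1+0.1505)^3 + 9.9694/(1+0.1505)^4 + 97.7281/(1+0.1505)^4 = 75.9748

$75.97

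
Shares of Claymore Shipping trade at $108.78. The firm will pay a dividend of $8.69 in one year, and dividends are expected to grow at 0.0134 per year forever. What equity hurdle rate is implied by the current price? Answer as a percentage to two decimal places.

Rearranging the constant-growth DDM: r = D₁/P₀ + g.
r = 8.6900 / 108.78 + 0.0134 = 0.07989 + 0.0134 = 0.09329

9.33%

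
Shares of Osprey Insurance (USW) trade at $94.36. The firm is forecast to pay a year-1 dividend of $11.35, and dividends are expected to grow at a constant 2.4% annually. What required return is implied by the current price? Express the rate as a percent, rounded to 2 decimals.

14.43%

Rearranging the constant-growth DDM: r = D₁/P₀ + g.
r = 11.3500 / 94.36 + 0.024 = 0.12028 + 0.024 = 0.14428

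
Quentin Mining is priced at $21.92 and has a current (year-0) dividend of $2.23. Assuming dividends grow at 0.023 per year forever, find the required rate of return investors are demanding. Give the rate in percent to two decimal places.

Rearranging the constant-growth DDM: r = D₁/P₀ + g.
D₁ = 2.23 × (1 + 0.023) = 2.2813.
r = 2.2813 / 21.92 + 0.023 = 0.10407 + 0.023 = 0.12707

12.71%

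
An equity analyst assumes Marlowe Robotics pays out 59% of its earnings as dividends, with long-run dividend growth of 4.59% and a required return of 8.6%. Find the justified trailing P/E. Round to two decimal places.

Justified trailing P/E = b(1+g)/(r−g) = 0.59×(1+0.0459)/(0.086−0.0459) = 15.3886

15.39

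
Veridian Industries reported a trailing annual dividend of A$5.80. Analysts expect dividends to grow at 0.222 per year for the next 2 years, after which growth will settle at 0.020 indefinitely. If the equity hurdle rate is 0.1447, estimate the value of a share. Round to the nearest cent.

Two-stage DDM. Project D₁…D_2 at 0.222, terminal growth 0.02, discount at r = 0.1447.
D_1 = 7.0876
D_2 = 8.6610
Terminal value at t=2: TV = D_3/(r−g) = 8.8343/(0.1447−0.02) = 70.8442
P₀ = 7.0876/(1+0.1447)^1 + 8.6610/(1+0.1447)^2 + 70.8442/(1+0.1447)^2 = 66.8670

A$66.87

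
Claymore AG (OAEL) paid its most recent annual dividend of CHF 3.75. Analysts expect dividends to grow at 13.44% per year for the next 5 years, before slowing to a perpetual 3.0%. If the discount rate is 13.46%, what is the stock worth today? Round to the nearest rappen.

Two-stage DDM. Project D₁…D_5 at 0.1344, terminal growth 0.03, discount at r = 0.1346.
D_1 = 4.2540
D_2 = 4.8257
D_3 = 5.4743
D_4 = 6.2101
D_5 = 7.0447
Terminal value at t=5: TV = D_6/(r−g) = 7.2560/(0.1346−0.03) = 69.3694
P₀ = 4.2540/(1+0.1346)^1 + 4.8257/(1+0.1346)^2 + 5.4743/(1+0.1346)^3 + 6.2101/(1+0.1346)^4 + 7.0447/(1+0.1346)^5 + 69.3694/(1+0.1346)^5 = 55.6339

CHF 55.63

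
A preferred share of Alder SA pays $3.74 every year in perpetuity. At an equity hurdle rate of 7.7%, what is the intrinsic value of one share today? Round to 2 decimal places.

Zero-growth DDM (perpetuity): P₀ = D/r = 3.74 / 0.077 = 48.5714

$48.57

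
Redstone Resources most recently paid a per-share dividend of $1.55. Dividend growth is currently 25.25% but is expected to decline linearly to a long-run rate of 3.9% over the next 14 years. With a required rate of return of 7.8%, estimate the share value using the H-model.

H-model: P₀ = D₀[(1+g_L) + H(g_S−g_L)]/(r−g_L), with H = 14/2 = 7.
P₀ = 1.55 × [(1+0.039) + 7×(0.2525−0.039)] / (0.078−0.039)
   = 1.55 × 2.5335 / 0.039 = 100.6904

$100.69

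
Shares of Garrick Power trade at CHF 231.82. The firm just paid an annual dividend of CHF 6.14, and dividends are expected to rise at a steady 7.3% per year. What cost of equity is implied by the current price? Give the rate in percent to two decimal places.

10.14%

Rearranging the constant-growth DDM: r = D₁/P₀ + g.
D₁ = 6.14 × (1 + 0.073) = 6.5882.
r = 6.5882 / 231.82 + 0.073 = 0.02842 + 0.073 = 0.10142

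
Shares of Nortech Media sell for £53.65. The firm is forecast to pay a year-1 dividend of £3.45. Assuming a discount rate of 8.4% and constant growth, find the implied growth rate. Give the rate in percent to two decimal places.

From P₀ = D₁/(r − g), the implied growth is g = r − D₁/P₀.
g = 0.084 − 3.45/53.65 = 0.084 − 0.06431 = 0.01969

1.97%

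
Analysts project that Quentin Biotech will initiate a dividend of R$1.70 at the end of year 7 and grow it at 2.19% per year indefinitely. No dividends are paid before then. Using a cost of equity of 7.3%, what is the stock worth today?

R$21.80

Deferred-dividend DDM. At t=6 the remaining stream is a growing perpetuity with first payment D_7 = 1.70.
V_6 = D_7/(r−g) = 1.70/(0.073−0.0219) = 33.2681
P₀ = V_6/(1+r)^6 = 33.2681/(1+0.073)^6 = 21.7987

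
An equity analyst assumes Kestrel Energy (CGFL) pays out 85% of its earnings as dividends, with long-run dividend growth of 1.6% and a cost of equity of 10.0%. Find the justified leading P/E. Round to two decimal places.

10.12

Justified leading P/E = b/(r−g) = 0.85/(0.1−0.016) = 10.1190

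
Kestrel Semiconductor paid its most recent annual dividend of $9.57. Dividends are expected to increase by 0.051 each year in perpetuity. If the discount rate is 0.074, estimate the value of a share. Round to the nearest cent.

Gordon growth model: P₀ = D₁/(r − g). D₁ = 9.57 × (1 + 0.051) = 10.0581.
P₀ = 10.0581 / (0.074 − 0.051) = 10.0581 / 0.023 = 437.3074

$437.31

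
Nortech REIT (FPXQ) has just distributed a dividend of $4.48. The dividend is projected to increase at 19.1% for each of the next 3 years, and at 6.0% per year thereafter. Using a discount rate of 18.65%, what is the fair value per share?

Two-stage DDM. Project D₁…D_3 at 0.191, terminal growth 0.06, discount at r = 0.1865.
D_1 = 5.3357
D_2 = 6.3548
D_3 = 7.5686
Terminal value at t=3: TV = D_4/(r−g) = 8.0227/(0.1865−0.06) = 63.4204
P₀ = 5.3357/(1+0.1865)^1 + 6.3548/(1+0.1865)^2 + 7.5686/(1+0.1865)^3 + 63.4204/(1+0.1865)^3 = 51.5109

$51.51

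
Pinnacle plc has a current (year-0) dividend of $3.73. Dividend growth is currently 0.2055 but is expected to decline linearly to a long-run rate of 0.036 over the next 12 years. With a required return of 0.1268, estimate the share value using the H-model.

H-model: P₀ = D₀[(1+g_L) + H(g_S−g_L)]/(r−g_L), with H = 12/2 = 6.
P₀ = 3.73 × [(1+0.036) + 6×(0.2055−0.036)] / (0.1268−0.036)
   = 3.73 × 2.0530 / 0.0908 = 84.3358

$84.34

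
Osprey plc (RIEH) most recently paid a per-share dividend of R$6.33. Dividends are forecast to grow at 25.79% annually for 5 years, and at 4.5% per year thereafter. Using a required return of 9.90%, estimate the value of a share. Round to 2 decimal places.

Two-stage DDM. Project D₁…D_5 at 0.2579, terminal growth 0.045, discount at r = 0.099.
D_1 = 7.9625
D_2 = 10.0160
D_3 = 12.5992
D_4 = 15.8485
D_5 = 19.9358
Terminal value at t=5: TV = D_6/(r−g) = 20.8329/(0.099−0.045) = 385.7952
P₀ = 7.9625/(1+0.099)^1 + 10.0160/(1+0.099)^2 + 12.5992/(1+0.099)^3 + 15.8485/(1+0.099)^4 + 19.9358/(1+0.099)^5 + 385.7952/(1+0.099)^5 = 288.9693

R$288.97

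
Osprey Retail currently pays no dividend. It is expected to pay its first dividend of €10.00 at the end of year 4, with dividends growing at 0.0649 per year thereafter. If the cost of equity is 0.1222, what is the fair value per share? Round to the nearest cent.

Deferred-dividend DDM. At t=3 the remaining stream is a growing perpetuity with first payment D_4 = 10.00.
V_3 = D_4/(r−g) = 10.00/(0.1222−0.0649) = 174.5201
P₀ = V_3/(1+r)^3 = 174.5201/(1+0.1222)^3 = 123.4908

€123.49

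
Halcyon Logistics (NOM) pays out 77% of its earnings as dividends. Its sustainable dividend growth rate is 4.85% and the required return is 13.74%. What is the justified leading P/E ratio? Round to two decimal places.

8.66

Justified leading P/E = b/(r−g) = 0.77/(0.1374−0.0485) = 8.6614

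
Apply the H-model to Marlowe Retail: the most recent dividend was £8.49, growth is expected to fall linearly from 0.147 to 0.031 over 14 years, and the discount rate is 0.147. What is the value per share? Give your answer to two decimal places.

H-model: P₀ = D₀[(1+g_L) + H(g_S−g_L)]/(r−g_L), with H = 14/2 = 7.
P₀ = 8.49 × [(1+0.031) + 7×(0.147−0.031)] / (0.147−0.031)
   = 8.49 × 1.8430 / 0.116 = 134.8885

£134.89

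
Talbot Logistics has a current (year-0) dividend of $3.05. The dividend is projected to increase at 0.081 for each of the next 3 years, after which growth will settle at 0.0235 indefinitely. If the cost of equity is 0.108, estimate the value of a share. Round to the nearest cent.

$43.02

Two-stage DDM. Project D₁…D_3 at 0.081, terminal growth 0.0235, discount at r = 0.108.
D_1 = 3.2970
D_2 = 3.5641
D_3 = 3.8528
Terminal value at t=3: TV = D_4/(r−g) = 3.9433/(0.108−0.0235) = 46.6668
P₀ = 3.2970/(1+0.108)^1 + 3.5641/(1+0.108)^2 + 3.8528/(1+0.108)^3 + 46.6668/(1+0.108)^3 = 43.0187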